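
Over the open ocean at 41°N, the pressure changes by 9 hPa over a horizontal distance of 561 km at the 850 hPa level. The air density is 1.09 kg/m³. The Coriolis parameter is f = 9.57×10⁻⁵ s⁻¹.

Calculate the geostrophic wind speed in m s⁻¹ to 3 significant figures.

15.4 m s⁻¹

Pressure gradient: |∂P/∂n| = 900 Pa / 561000 m = 1.60×10⁻³ Pa/m
Geostrophic balance (pressure-gradient force = Coriolis force):
V_g = (1/(fρ)) |∂P/∂n| = 1.60×10⁻³ / (9.57×10⁻⁵ × 1.09) = 15.4 m/s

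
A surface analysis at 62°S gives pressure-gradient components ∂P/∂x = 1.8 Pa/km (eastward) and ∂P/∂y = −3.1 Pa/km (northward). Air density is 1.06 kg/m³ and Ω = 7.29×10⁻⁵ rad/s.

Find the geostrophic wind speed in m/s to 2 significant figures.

Coriolis parameter at 62°S:
f = 2Ω sin φ = 2 × 7.29×10⁻⁵ × sin 62° = 1.29×10⁻⁴ s⁻¹
In the Southern Hemisphere f is negative: f = −1.29×10⁻⁴ s⁻¹.
Component geostrophic relations (x east, y north):
u_g = −(1/(fρ)) ∂P/∂y,  v_g = (1/(fρ)) ∂P/∂x
u_g = −(−3.1×10⁻³)/(−1.29×10⁻⁴ × 1.06) = −22.7 m/s;  v_g = (1.8×10⁻³)/(−1.29×10⁻⁴ × 1.06) = −13.2 m/s
|V_g| = √(u_g² + v_g²) = 26.3 m/s

26 m/s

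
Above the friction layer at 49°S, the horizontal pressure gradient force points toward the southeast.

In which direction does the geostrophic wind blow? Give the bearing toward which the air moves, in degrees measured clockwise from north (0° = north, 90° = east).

045°

The pressure-gradient force points toward the southeast (bearing 135°).
Geostrophic balance: in the Southern Hemisphere the Coriolis force deflects motion to the left, so the geostrophic wind blows 90° to the left of the pressure-gradient force (low pressure on the right).
Rotating 135° by 90° counterclockwise gives 045° — the wind blows toward the northeast.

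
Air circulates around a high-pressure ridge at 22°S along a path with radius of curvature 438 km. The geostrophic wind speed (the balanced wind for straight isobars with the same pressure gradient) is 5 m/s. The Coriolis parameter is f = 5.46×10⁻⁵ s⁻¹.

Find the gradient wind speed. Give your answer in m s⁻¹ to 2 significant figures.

Around a high, pressure-gradient force acts outward with centrifugal, so Coriolis balances both:
fV = (1/ρ)|∂P/∂n| + V²/R  →  V² − fR·V + fR·V_g = 0
With fR = 5.46×10⁻⁵ × 438×10³ m = 23.9 m/s:
V = [fR − √((fR)² − 4 fR V_g)]/2 = [23.9 − √(23.9² − 4×23.9×5)]/2 = 7.12 m/s
Supergeostrophic (V > V_g = 5 m/s), as expected around a high.

7.1 m s⁻¹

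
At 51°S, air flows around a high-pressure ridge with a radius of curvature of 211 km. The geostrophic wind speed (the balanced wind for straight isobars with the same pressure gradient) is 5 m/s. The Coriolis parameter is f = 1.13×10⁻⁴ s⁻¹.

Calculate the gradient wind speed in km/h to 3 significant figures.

25.7 km/h

Around a high, pressure-gradient force acts outward with centrifugal, so Coriolis balances both:
fV = (1/ρ)|∂P/∂n| + V²/R  →  V² − fR·V + fR·V_g = 0
With fR = 1.13×10⁻⁴ × 211×10³ m = 23.8 m/s:
V = [fR − √((fR)² − 4 fR V_g)]/2 = [23.8 − √(23.8² − 4×23.8×5)]/2 = 7.14 m/s
Supergeostrophic (V > V_g = 5 m/s), as expected around a high.
Converting: 7.14 m/s × 3.6 = 25.7 km/h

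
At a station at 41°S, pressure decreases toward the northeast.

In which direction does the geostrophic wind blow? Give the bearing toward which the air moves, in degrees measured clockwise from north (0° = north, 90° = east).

The pressure-gradient force points toward the northeast (bearing 045°).
Geostrophic balance: in the Southern Hemisphere the Coriolis force deflects motion to the left, so the geostrophic wind blows 90° to the left of the pressure-gradient force (low pressure on the right).
Rotating 045° by 90° counterclockwise gives 315° — the wind blows toward the northwest.

315°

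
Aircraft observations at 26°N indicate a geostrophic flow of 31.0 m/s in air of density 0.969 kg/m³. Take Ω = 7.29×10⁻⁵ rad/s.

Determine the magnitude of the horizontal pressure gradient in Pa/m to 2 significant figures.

1.9×10⁻³ Pa/m

Coriolis parameter at 26°N:
f = 2Ω sin φ = 2 × 7.29×10⁻⁵ × sin 26° = 6.39×10⁻⁵ s⁻¹
Geostrophic balance rearranged: |∂P/∂n| = f ρ V_g
|∂P/∂n| = 6.39×10⁻⁵ × 0.969 × 31.0 = 1.92×10⁻³ Pa/m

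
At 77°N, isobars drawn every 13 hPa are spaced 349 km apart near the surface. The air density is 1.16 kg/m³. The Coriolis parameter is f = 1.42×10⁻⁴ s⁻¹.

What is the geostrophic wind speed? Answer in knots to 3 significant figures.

Pressure gradient: |∂P/∂n| = 1300 Pa / 349000 m = 3.72×10⁻³ Pa/m
Geostrophic balance (pressure-gradient force = Coriolis force):
V_g = (1/(fρ)) |∂P/∂n| = 3.72×10⁻³ / (1.42×10⁻⁴ × 1.16) = 22.6 m/s
Converting: 22.6 m/s × 1.944 = 44.0 knots

44.0 knots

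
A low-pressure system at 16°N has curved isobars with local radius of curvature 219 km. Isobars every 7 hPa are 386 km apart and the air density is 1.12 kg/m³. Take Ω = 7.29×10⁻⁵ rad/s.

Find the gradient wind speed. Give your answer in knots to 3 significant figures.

Coriolis parameter at 16°N:
f = 2Ω sin φ = 2 × 7.29×10⁻⁵ × sin 16° = 4.02×10⁻⁵ s⁻¹
Pressure gradient: |∂P/∂n| = 700 Pa / 386000 m = 1.81×10⁻³ Pa/m
Geostrophic speed: V_g = |∂P/∂n|/(fρ) = 1.81×10⁻³/(4.02×10⁻⁵ × 1.12) = 40.3 m/s
Around a low, centrifugal force acts outward with Coriolis, so pressure-gradient force balances both:
(1/ρ)|∂P/∂n| = fV + V²/R  →  V² + fR·V − fR·V_g = 0
With fR = 4.02×10⁻⁵ × 219×10³ m = 8.80 m/s:
V = [−fR + √((fR)² + 4 fR V_g)]/2 = [−8.80 + √(8.80² + 4×8.80×40.3)]/2 = 14.9 m/s
Subgeostrophic (V < V_g = 40.3 m/s), as expected around a low.
Converting: 14.9 m/s × 1.944 = 29.0 knots

29.0 knots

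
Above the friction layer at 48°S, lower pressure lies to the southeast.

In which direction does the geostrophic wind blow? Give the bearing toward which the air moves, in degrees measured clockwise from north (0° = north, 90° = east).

The pressure-gradient force points toward the southeast (bearing 135°).
Geostrophic balance: in the Southern Hemisphere the Coriolis force deflects motion to the left, so the geostrophic wind blows 90° to the left of the pressure-gradient force (low pressure on the right).
Rotating 135° by 90° counterclockwise gives 045° — the wind blows toward the northeast.

045°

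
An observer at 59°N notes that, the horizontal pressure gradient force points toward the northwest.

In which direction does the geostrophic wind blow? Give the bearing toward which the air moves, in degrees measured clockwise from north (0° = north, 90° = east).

The pressure-gradient force points toward the northwest (bearing 315°).
Geostrophic balance: in the Northern Hemisphere the Coriolis force deflects motion to the right, so the geostrophic wind blows 90° to the right of the pressure-gradient force (low pressure on the left).
Rotating 315° by 90° clockwise gives 045° — the wind blows toward the northeast.

045°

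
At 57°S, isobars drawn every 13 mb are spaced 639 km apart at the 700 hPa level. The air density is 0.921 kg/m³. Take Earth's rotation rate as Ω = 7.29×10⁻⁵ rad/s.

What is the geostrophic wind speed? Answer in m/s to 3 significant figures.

Coriolis parameter at 57°S:
f = 2Ω sin φ = 2 × 7.29×10⁻⁵ × sin 57° = 1.22×10⁻⁴ s⁻¹
Pressure gradient: |∂P/∂n| = 1300 Pa / 639000 m = 2.03×10⁻³ Pa/m
Geostrophic balance (pressure-gradient force = Coriolis force):
V_g = (1/(fρ)) |∂P/∂n| = 2.03×10⁻³ / (1.22×10⁻⁴ × 0.921) = 18.1 m/s

18.1 m/s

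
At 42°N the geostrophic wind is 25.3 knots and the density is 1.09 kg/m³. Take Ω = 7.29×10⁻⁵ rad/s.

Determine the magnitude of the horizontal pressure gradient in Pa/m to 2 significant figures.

Coriolis parameter at 42°N:
f = 2Ω sin φ = 2 × 7.29×10⁻⁵ × sin 42° = 9.76×10⁻⁵ s⁻¹
Wind speed in SI: 25.3 knots = 13.0 m/s
Geostrophic balance rearranged: |∂P/∂n| = f ρ V_g
|∂P/∂n| = 9.76×10⁻⁵ × 1.09 × 13.0 = 1.38×10⁻³ Pa/m

1.4×10⁻³ Pa/m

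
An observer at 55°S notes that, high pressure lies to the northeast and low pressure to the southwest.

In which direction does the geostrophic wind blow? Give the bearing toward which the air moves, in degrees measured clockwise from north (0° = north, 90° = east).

135°

The pressure-gradient force points toward the southwest (bearing 225°).
Geostrophic balance: in the Southern Hemisphere the Coriolis force deflects motion to the left, so the geostrophic wind blows 90° to the left of the pressure-gradient force (low pressure on the right).
Rotating 225° by 90° counterclockwise gives 135° — the wind blows toward the southeast.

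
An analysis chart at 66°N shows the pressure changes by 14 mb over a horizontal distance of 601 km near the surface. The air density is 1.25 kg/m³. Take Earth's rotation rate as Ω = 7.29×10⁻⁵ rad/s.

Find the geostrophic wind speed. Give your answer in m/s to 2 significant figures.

Coriolis parameter at 66°N:
f = 2Ω sin φ = 2 × 7.29×10⁻⁵ × sin 66° = 1.33×10⁻⁴ s⁻¹
Pressure gradient: |∂P/∂n| = 1400 Pa / 601000 m = 2.33×10⁻³ Pa/m
Geostrophic balance (pressure-gradient force = Coriolis force):
V_g = (1/(fρ)) |∂P/∂n| = 2.33×10⁻³ / (1.33×10⁻⁴ × 1.25) = 14.0 m/s

14 m/s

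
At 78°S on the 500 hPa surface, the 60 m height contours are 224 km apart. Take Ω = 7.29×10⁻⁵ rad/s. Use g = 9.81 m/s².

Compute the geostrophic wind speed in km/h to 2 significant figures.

Coriolis parameter at 78°S:
f = 2Ω sin φ = 2 × 7.29×10⁻⁵ × sin 78° = 1.43×10⁻⁴ s⁻¹
Height gradient: |∂Z/∂n| = 60 m / 224000 m = 2.68×10⁻⁴
On a pressure surface, geostrophic balance gives V_g = (g/f)|∂Z/∂n|:
V_g = 9.81 × 2.68×10⁻⁴ / 1.43×10⁻⁴ = 18.4 m/s
Converting: 18.4 m/s × 3.6 = 66 km/h

66 km/h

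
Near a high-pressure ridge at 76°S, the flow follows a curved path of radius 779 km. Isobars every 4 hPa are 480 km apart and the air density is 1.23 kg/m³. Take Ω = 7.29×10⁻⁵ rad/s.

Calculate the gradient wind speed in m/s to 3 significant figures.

5.02 m/s

Coriolis parameter at 76°S:
f = 2Ω sin φ = 2 × 7.29×10⁻⁵ × sin 76° = 1.41×10⁻⁴ s⁻¹
Pressure gradient: |∂P/∂n| = 400 Pa / 480000 m = 8.33×10⁻⁴ Pa/m
Geostrophic speed: V_g = |∂P/∂n|/(fρ) = 8.33×10⁻⁴/(1.41×10⁻⁴ × 1.23) = 4.79 m/s
Around a high, pressure-gradient force acts outward with centrifugal, so Coriolis balances both:
fV = (1/ρ)|∂P/∂n| + V²/R  →  V² − fR·V + fR·V_g = 0
With fR = 1.41×10⁻⁴ × 779×10³ m = 110 m/s:
V = [fR − √((fR)² − 4 fR V_g)]/2 = [110 − √(110² − 4×110×4.79)]/2 = 5.02 m/s
Supergeostrophic (V > V_g = 4.79 m/s), as expected around a high.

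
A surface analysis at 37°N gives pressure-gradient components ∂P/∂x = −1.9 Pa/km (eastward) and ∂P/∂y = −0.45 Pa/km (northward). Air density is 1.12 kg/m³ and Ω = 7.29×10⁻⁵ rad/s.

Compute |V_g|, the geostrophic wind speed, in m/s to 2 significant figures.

20 m/s

Coriolis parameter at 37°N:
f = 2Ω sin φ = 2 × 7.29×10⁻⁵ × sin 37° = 8.77×10⁻⁵ s⁻¹
Component geostrophic relations (x east, y north):
u_g = −(1/(fρ)) ∂P/∂y,  v_g = (1/(fρ)) ∂P/∂x
u_g = −(−0.45×10⁻³)/(8.77×10⁻⁵ × 1.12) = 4.58 m/s;  v_g = (−1.9×10⁻³)/(8.77×10⁻⁵ × 1.12) = −19.3 m/s
|V_g| = √(u_g² + v_g²) = 19.9 m/s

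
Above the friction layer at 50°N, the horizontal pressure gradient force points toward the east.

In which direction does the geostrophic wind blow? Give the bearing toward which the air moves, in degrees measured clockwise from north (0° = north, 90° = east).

180°

The pressure-gradient force points toward the east (bearing 090°).
Geostrophic balance: in the Northern Hemisphere the Coriolis force deflects motion to the right, so the geostrophic wind blows 90° to the right of the pressure-gradient force (low pressure on the left).
Rotating 090° by 90° clockwise gives 180° — the wind blows toward the south.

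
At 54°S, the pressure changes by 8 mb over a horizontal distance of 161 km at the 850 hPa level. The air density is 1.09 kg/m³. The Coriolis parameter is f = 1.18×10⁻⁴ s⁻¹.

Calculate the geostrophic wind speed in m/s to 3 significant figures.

Pressure gradient: |∂P/∂n| = 800 Pa / 161000 m = 4.97×10⁻³ Pa/m
Geostrophic balance (pressure-gradient force = Coriolis force):
V_g = (1/(fρ)) |∂P/∂n| = 4.97×10⁻³ / (1.18×10⁻⁴ × 1.09) = 38.6 m/s

38.6 m/s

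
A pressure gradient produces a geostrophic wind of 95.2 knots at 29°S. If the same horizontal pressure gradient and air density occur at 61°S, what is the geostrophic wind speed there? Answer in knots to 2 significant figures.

With the same pressure gradient and density, V_g ∝ 1/f ∝ 1/sin φ.
V₂ = V₁ · sin φ₁ / sin φ₂ = 95.2 × sin 29° / sin 61°
V₂ = 95.2 × 0.4848/0.8746 = 53 knots

53 knots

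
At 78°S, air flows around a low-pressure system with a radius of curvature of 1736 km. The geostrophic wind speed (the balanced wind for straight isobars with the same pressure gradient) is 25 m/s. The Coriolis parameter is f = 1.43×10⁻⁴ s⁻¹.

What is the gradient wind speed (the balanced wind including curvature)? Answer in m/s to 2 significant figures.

23 m/s

Around a low, centrifugal force acts outward with Coriolis, so pressure-gradient force balances both:
(1/ρ)|∂P/∂n| = fV + V²/R  →  V² + fR·V − fR·V_g = 0
With fR = 1.43×10⁻⁴ × 1736×10³ m = 248 m/s:
V = [−fR + √((fR)² + 4 fR V_g)]/2 = [−248 + √(248² + 4×248×25)]/2 = 22.9 m/s
Subgeostrophic (V < V_g = 25 m/s), as expected around a low.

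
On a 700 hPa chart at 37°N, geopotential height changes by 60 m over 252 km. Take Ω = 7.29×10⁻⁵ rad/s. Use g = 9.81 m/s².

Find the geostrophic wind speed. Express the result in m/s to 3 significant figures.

26.6 m/s

Coriolis parameter at 37°N:
f = 2Ω sin φ = 2 × 7.29×10⁻⁵ × sin 37° = 8.77×10⁻⁵ s⁻¹
Height gradient: |∂Z/∂n| = 60 m / 252000 m = 2.38×10⁻⁴
On a pressure surface, geostrophic balance gives V_g = (g/f)|∂Z/∂n|:
V_g = 9.81 × 2.38×10⁻⁴ / 8.77×10⁻⁵ = 26.6 m/s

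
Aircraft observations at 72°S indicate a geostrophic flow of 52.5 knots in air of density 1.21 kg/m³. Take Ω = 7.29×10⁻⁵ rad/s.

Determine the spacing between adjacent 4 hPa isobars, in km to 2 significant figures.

Coriolis parameter at 72°S:
f = 2Ω sin φ = 2 × 7.29×10⁻⁵ × sin 72° = 1.39×10⁻⁴ s⁻¹
Wind speed in SI: 52.5 knots = 27.0 m/s
Geostrophic balance rearranged: |∂P/∂n| = f ρ V_g
|∂P/∂n| = 1.39×10⁻⁴ × 1.21 × 27.0 = 4.53×10⁻³ Pa/m
Isobar spacing: Δn = ΔP/|∂P/∂n| = 400 Pa / 4.53×10⁻³ Pa/m = 88270 m ≈ 88 km

88 km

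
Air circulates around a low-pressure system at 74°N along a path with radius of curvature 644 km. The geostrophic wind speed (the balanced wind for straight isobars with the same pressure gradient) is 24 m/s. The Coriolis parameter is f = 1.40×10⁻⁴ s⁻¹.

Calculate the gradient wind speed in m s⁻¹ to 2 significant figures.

20 m s⁻¹

Around a low, centrifugal force acts outward with Coriolis, so pressure-gradient force balances both:
(1/ρ)|∂P/∂n| = fV + V²/R  →  V² + fR·V − fR·V_g = 0
With fR = 1.40×10⁻⁴ × 644×10³ m = 90.2 m/s:
V = [−fR + √((fR)² + 4 fR V_g)]/2 = [−90.2 + √(90.2² + 4×90.2×24)]/2 = 19.7 m/s
Subgeostrophic (V < V_g = 24 m/s), as expected around a low.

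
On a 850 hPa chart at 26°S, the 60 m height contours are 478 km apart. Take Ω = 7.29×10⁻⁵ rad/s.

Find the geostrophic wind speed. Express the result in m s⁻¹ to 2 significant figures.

19 m s⁻¹

Coriolis parameter at 26°S:
f = 2Ω sin φ = 2 × 7.29×10⁻⁵ × sin 26° = 6.39×10⁻⁵ s⁻¹
Height gradient: |∂Z/∂n| = 60 m / 478000 m = 1.26×10⁻⁴
On a pressure surface, geostrophic balance gives V_g = (g/f)|∂Z/∂n|:
V_g = 9.81 × 1.26×10⁻⁴ / 6.39×10⁻⁵ = 19.3 m/s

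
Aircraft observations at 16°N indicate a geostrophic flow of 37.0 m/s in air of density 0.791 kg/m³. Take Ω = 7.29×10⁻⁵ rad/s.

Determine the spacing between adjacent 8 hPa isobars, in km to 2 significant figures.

680 km

Coriolis parameter at 16°N:
f = 2Ω sin φ = 2 × 7.29×10⁻⁵ × sin 16° = 4.02×10⁻⁵ s⁻¹
Geostrophic balance rearranged: |∂P/∂n| = f ρ V_g
|∂P/∂n| = 4.02×10⁻⁵ × 0.791 × 37.0 = 1.18×10⁻³ Pa/m
Isobar spacing: Δn = ΔP/|∂P/∂n| = 800 Pa / 1.18×10⁻³ Pa/m = 680168 m ≈ 680 km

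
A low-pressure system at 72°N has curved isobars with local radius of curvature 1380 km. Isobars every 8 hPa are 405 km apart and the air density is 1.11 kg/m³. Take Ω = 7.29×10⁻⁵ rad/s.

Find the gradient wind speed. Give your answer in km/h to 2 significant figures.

Coriolis parameter at 72°N:
f = 2Ω sin φ = 2 × 7.29×10⁻⁵ × sin 72° = 1.39×10⁻⁴ s⁻¹
Pressure gradient: |∂P/∂n| = 800 Pa / 405000 m = 1.98×10⁻³ Pa/m
Geostrophic speed: V_g = |∂P/∂n|/(fρ) = 1.98×10⁻³/(1.39×10⁻⁴ × 1.11) = 12.8 m/s
Around a low, centrifugal force acts outward with Coriolis, so pressure-gradient force balances both:
(1/ρ)|∂P/∂n| = fV + V²/R  →  V² + fR·V − fR·V_g = 0
With fR = 1.39×10⁻⁴ × 1380×10³ m = 191 m/s:
V = [−fR + √((fR)² + 4 fR V_g)]/2 = [−191 + √(191² + 4×191×12.8)]/2 = 12.1 m/s
Subgeostrophic (V < V_g = 12.8 m/s), as expected around a low.
Converting: 12.1 m/s × 3.6 = 43 km/h

43 km/h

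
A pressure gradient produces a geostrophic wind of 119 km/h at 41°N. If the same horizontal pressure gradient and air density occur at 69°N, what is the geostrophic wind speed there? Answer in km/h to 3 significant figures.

83.6 km/h

With the same pressure gradient and density, V_g ∝ 1/f ∝ 1/sin φ.
V₂ = V₁ · sin φ₁ / sin φ₂ = 119 × sin 41° / sin 69°
V₂ = 119 × 0.6561/0.9336 = 83.6 km/h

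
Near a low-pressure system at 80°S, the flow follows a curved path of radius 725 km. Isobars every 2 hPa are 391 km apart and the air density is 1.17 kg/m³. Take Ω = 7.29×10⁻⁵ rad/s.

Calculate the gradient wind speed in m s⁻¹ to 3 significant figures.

Coriolis parameter at 80°S:
f = 2Ω sin φ = 2 × 7.29×10⁻⁵ × sin 80° = 1.44×10⁻⁴ s⁻¹
Pressure gradient: |∂P/∂n| = 200 Pa / 391000 m = 5.12×10⁻⁴ Pa/m
Geostrophic speed: V_g = |∂P/∂n|/(fρ) = 5.12×10⁻⁴/(1.44×10⁻⁴ × 1.17) = 3.04 m/s
Around a low, centrifugal force acts outward with Coriolis, so pressure-gradient force balances both:
(1/ρ)|∂P/∂n| = fV + V²/R  →  V² + fR·V − fR·V_g = 0
With fR = 1.44×10⁻⁴ × 725×10³ m = 104 m/s:
V = [−fR + √((fR)² + 4 fR V_g)]/2 = [−104 + √(104² + 4×104×3.04)]/2 = 2.96 m/s
Subgeostrophic (V < V_g = 3.04 m/s), as expected around a low.

2.96 m s⁻¹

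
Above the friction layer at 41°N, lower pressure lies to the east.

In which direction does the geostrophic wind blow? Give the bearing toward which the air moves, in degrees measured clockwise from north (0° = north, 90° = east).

The pressure-gradient force points toward the east (bearing 090°).
Geostrophic balance: in the Northern Hemisphere the Coriolis force deflects motion to the right, so the geostrophic wind blows 90° to the right of the pressure-gradient force (low pressure on the left).
Rotating 090° by 90° clockwise gives 180° — the wind blows toward the south.

180°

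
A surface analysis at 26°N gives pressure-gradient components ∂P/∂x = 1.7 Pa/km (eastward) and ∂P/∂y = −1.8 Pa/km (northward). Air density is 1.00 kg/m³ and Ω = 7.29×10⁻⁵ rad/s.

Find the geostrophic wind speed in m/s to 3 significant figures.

38.7 m/s

Coriolis parameter at 26°N:
f = 2Ω sin φ = 2 × 7.29×10⁻⁵ × sin 26° = 6.39×10⁻⁵ s⁻¹
Component geostrophic relations (x east, y north):
u_g = −(1/(fρ)) ∂P/∂y,  v_g = (1/(fρ)) ∂P/∂x
u_g = −(−1.8×10⁻³)/(6.39×10⁻⁵ × 1.00) = 28.2 m/s;  v_g = (1.7×10⁻³)/(6.39×10⁻⁵ × 1.00) = 26.6 m/s
|V_g| = √(u_g² + v_g²) = 38.7 m/s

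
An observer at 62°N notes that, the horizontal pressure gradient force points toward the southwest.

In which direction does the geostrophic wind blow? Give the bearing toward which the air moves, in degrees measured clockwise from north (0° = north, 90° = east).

The pressure-gradient force points toward the southwest (bearing 225°).
Geostrophic balance: in the Northern Hemisphere the Coriolis force deflects motion to the right, so the geostrophic wind blows 90° to the right of the pressure-gradient force (low pressure on the left).
Rotating 225° by 90° clockwise gives 315° — the wind blows toward the northwest.

315°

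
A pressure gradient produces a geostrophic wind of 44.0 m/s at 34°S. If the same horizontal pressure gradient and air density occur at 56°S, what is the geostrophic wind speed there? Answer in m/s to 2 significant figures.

With the same pressure gradient and density, V_g ∝ 1/f ∝ 1/sin φ.
V₂ = V₁ · sin φ₁ / sin φ₂ = 44.0 × sin 34° / sin 56°
V₂ = 44.0 × 0.5592/0.8290 = 30 m/s

30 m/s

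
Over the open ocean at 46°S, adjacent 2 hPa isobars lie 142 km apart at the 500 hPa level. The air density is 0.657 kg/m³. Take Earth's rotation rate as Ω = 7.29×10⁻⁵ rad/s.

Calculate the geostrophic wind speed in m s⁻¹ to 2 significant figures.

Coriolis parameter at 46°S:
f = 2Ω sin φ = 2 × 7.29×10⁻⁵ × sin 46° = 1.05×10⁻⁴ s⁻¹
Pressure gradient: |∂P/∂n| = 200 Pa / 142000 m = 1.41×10⁻³ Pa/m
Geostrophic balance (pressure-gradient force = Coriolis force):
V_g = (1/(fρ)) |∂P/∂n| = 1.41×10⁻³ / (1.05×10⁻⁴ × 0.657) = 20.4 m/s

20 m s⁻¹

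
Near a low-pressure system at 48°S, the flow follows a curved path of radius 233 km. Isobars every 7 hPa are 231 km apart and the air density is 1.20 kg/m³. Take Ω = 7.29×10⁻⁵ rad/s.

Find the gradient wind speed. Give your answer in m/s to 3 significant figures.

Coriolis parameter at 48°S:
f = 2Ω sin φ = 2 × 7.29×10⁻⁵ × sin 48° = 1.08×10⁻⁴ s⁻¹
Pressure gradient: |∂P/∂n| = 700 Pa / 231000 m = 3.03×10⁻³ Pa/m
Geostrophic speed: V_g = |∂P/∂n|/(fρ) = 3.03×10⁻³/(1.08×10⁻⁴ × 1.20) = 23.3 m/s
Around a low, centrifugal force acts outward with Coriolis, so pressure-gradient force balances both:
(1/ρ)|∂P/∂n| = fV + V²/R  →  V² + fR·V − fR·V_g = 0
With fR = 1.08×10⁻⁴ × 233×10³ m = 25.2 m/s:
V = [−fR + √((fR)² + 4 fR V_g)]/2 = [−25.2 + √(25.2² + 4×25.2×23.3)]/2 = 14.7 m/s
Subgeostrophic (V < V_g = 23.3 m/s), as expected around a low.

14.7 m/s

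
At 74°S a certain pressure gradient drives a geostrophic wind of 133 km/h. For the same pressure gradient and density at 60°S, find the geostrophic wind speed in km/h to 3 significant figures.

With the same pressure gradient and density, V_g ∝ 1/f ∝ 1/sin φ.
V₂ = V₁ · sin φ₁ / sin φ₂ = 133 × sin 74° / sin 60°
V₂ = 133 × 0.9613/0.8660 = 148 km/h

148 km/h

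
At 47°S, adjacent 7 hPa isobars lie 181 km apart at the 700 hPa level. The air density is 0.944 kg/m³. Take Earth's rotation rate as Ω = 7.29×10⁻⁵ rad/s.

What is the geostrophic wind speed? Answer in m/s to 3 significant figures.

Coriolis parameter at 47°S:
f = 2Ω sin φ = 2 × 7.29×10⁻⁵ × sin 47° = 1.07×10⁻⁴ s⁻¹
Pressure gradient: |∂P/∂n| = 700 Pa / 181000 m = 3.87×10⁻³ Pa/m
Geostrophic balance (pressure-gradient force = Coriolis force):
V_g = (1/(fρ)) |∂P/∂n| = 3.87×10⁻³ / (1.07×10⁻⁴ × 0.944) = 38.4 m/s

38.4 m/s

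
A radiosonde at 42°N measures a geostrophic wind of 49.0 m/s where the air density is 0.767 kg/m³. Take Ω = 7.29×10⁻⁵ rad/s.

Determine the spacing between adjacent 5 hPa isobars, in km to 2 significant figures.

140 km

Coriolis parameter at 42°N:
f = 2Ω sin φ = 2 × 7.29×10⁻⁵ × sin 42° = 9.76×10⁻⁵ s⁻¹
Geostrophic balance rearranged: |∂P/∂n| = f ρ V_g
|∂P/∂n| = 9.76×10⁻⁵ × 0.767 × 49.0 = 3.67×10⁻³ Pa/m
Isobar spacing: Δn = ΔP/|∂P/∂n| = 500 Pa / 3.67×10⁻³ Pa/m = 136367 m ≈ 140 km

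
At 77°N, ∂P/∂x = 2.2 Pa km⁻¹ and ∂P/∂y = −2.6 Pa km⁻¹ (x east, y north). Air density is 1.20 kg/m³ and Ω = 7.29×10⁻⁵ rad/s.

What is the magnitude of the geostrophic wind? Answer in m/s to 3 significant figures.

Coriolis parameter at 77°N:
f = 2Ω sin φ = 2 × 7.29×10⁻⁵ × sin 77° = 1.42×10⁻⁴ s⁻¹
Component geostrophic relations (x east, y north):
u_g = −(1/(fρ)) ∂P/∂y,  v_g = (1/(fρ)) ∂P/∂x
u_g = −(−2.6×10⁻³)/(1.42×10⁻⁴ × 1.20) = 15.3 m/s;  v_g = (2.2×10⁻³)/(1.42×10⁻⁴ × 1.20) = 12.9 m/s
|V_g| = √(u_g² + v_g²) = 20.0 m/s

20.0 m/s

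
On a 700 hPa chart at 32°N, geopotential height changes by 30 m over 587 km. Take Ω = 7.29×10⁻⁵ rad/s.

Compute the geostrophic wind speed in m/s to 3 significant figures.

Coriolis parameter at 32°N:
f = 2Ω sin φ = 2 × 7.29×10⁻⁵ × sin 32° = 7.73×10⁻⁵ s⁻¹
Height gradient: |∂Z/∂n| = 30 m / 587000 m = 5.11×10⁻⁵
On a pressure surface, geostrophic balance gives V_g = (g/f)|∂Z/∂n|:
V_g = 9.81 × 5.11×10⁻⁵ / 7.73×10⁻⁵ = 6.49 m/s

6.49 m/s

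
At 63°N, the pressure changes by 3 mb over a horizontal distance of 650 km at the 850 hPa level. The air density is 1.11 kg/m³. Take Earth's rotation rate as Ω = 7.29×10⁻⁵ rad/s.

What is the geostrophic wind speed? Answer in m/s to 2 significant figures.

3.2 m/s

Coriolis parameter at 63°N:
f = 2Ω sin φ = 2 × 7.29×10⁻⁵ × sin 63° = 1.30×10⁻⁴ s⁻¹
Pressure gradient: |∂P/∂n| = 300 Pa / 650000 m = 4.62×10⁻⁴ Pa/m
Geostrophic balance (pressure-gradient force = Coriolis force):
V_g = (1/(fρ)) |∂P/∂n| = 4.62×10⁻⁴ / (1.30×10⁻⁴ × 1.11) = 3.20 m/s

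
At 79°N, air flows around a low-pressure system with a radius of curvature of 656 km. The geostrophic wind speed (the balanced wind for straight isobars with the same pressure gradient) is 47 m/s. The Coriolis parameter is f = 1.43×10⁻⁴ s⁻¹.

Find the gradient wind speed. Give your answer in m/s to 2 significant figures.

34 m/s

Around a low, centrifugal force acts outward with Coriolis, so pressure-gradient force balances both:
(1/ρ)|∂P/∂n| = fV + V²/R  →  V² + fR·V − fR·V_g = 0
With fR = 1.43×10⁻⁴ × 656×10³ m = 93.8 m/s:
V = [−fR + √((fR)² + 4 fR V_g)]/2 = [−93.8 + √(93.8² + 4×93.8×47)]/2 = 34.4 m/s
Subgeostrophic (V < V_g = 47 m/s), as expected around a low.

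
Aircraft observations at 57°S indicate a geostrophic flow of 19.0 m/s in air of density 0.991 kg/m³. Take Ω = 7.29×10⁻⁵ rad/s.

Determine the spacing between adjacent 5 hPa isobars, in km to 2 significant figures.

Coriolis parameter at 57°S:
f = 2Ω sin φ = 2 × 7.29×10⁻⁵ × sin 57° = 1.22×10⁻⁴ s⁻¹
Geostrophic balance rearranged: |∂P/∂n| = f ρ V_g
|∂P/∂n| = 1.22×10⁻⁴ × 0.991 × 19.0 = 2.30×10⁻³ Pa/m
Isobar spacing: Δn = ΔP/|∂P/∂n| = 500 Pa / 2.30×10⁻³ Pa/m = 217167 m ≈ 220 km

220 km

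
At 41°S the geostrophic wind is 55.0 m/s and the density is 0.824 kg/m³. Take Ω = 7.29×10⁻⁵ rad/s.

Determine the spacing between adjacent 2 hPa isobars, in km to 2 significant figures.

Coriolis parameter at 41°S:
f = 2Ω sin φ = 2 × 7.29×10⁻⁵ × sin 41° = 9.57×10⁻⁵ s⁻¹
Geostrophic balance rearranged: |∂P/∂n| = f ρ V_g
|∂P/∂n| = 9.57×10⁻⁵ × 0.824 × 55.0 = 4.34×10⁻³ Pa/m
Isobar spacing: Δn = ΔP/|∂P/∂n| = 200 Pa / 4.34×10⁻³ Pa/m = 46136 m ≈ 46 km

46 km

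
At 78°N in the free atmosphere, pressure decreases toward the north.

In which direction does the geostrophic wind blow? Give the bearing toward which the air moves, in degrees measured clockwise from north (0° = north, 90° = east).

090°

The pressure-gradient force points toward the north (bearing 000°).
Geostrophic balance: in the Northern Hemisphere the Coriolis force deflects motion to the right, so the geostrophic wind blows 90° to the right of the pressure-gradient force (low pressure on the left).
Rotating 000° by 90° clockwise gives 090° — the wind blows toward the east.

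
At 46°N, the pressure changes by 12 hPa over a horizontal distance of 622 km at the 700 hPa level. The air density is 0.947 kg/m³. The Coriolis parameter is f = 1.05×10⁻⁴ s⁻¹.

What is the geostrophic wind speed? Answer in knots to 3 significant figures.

Pressure gradient: |∂P/∂n| = 1200 Pa / 622000 m = 1.93×10⁻³ Pa/m
Geostrophic balance (pressure-gradient force = Coriolis force):
V_g = (1/(fρ)) |∂P/∂n| = 1.93×10⁻³ / (1.05×10⁻⁴ × 0.947) = 19.4 m/s
Converting: 19.4 m/s × 1.944 = 37.7 knots

37.7 knots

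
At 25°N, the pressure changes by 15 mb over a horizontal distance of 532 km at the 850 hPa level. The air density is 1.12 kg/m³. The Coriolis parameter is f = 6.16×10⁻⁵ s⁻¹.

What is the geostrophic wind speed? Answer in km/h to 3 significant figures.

Pressure gradient: |∂P/∂n| = 1500 Pa / 532000 m = 2.82×10⁻³ Pa/m
Geostrophic balance (pressure-gradient force = Coriolis force):
V_g = (1/(fρ)) |∂P/∂n| = 2.82×10⁻³ / (6.16×10⁻⁵ × 1.12) = 40.9 m/s
Converting: 40.9 m/s × 3.6 = 147 km/h

147 km/h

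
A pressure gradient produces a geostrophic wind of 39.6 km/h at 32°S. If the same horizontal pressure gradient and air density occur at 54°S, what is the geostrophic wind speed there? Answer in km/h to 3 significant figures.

With the same pressure gradient and density, V_g ∝ 1/f ∝ 1/sin φ.
V₂ = V₁ · sin φ₁ / sin φ₂ = 39.6 × sin 32° / sin 54°
V₂ = 39.6 × 0.5299/0.8090 = 25.9 km/h

25.9 km/h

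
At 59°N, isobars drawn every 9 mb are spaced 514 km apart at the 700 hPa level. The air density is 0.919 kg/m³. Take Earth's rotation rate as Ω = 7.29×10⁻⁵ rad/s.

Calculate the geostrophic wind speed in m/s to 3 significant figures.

Coriolis parameter at 59°N:
f = 2Ω sin φ = 2 × 7.29×10⁻⁵ × sin 59° = 1.25×10⁻⁴ s⁻¹
Pressure gradient: |∂P/∂n| = 900 Pa / 514000 m = 1.75×10⁻³ Pa/m
Geostrophic balance (pressure-gradient force = Coriolis force):
V_g = (1/(fρ)) |∂P/∂n| = 1.75×10⁻³ / (1.25×10⁻⁴ × 0.919) = 15.2 m/s

15.2 m/s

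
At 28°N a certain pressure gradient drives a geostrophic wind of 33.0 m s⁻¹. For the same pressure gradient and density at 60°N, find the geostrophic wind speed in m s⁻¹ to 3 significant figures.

17.9 m s⁻¹

With the same pressure gradient and density, V_g ∝ 1/f ∝ 1/sin φ.
V₂ = V₁ · sin φ₁ / sin φ₂ = 33.0 × sin 28° / sin 60°
V₂ = 33.0 × 0.4695/0.8660 = 17.9 m s⁻¹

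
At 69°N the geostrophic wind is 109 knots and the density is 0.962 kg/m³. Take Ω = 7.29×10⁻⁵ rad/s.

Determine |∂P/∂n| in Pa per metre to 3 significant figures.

Coriolis parameter at 69°N:
f = 2Ω sin φ = 2 × 7.29×10⁻⁵ × sin 69° = 1.36×10⁻⁴ s⁻¹
Wind speed in SI: 109 knots = 56.1 m/s
Geostrophic balance rearranged: |∂P/∂n| = f ρ V_g
|∂P/∂n| = 1.36×10⁻⁴ × 0.962 × 56.1 = 7.34×10⁻³ Pa/m

7.34×10⁻³ Pa/m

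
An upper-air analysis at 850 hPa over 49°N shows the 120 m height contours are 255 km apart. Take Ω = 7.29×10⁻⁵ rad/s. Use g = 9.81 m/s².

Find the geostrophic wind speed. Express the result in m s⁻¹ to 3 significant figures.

Coriolis parameter at 49°N:
f = 2Ω sin φ = 2 × 7.29×10⁻⁵ × sin 49° = 1.10×10⁻⁴ s⁻¹
Height gradient: |∂Z/∂n| = 120 m / 255000 m = 4.71×10⁻⁴
On a pressure surface, geostrophic balance gives V_g = (g/f)|∂Z/∂n|:
V_g = 9.81 × 4.71×10⁻⁴ / 1.10×10⁻⁴ = 42.0 m/s

42.0 m s⁻¹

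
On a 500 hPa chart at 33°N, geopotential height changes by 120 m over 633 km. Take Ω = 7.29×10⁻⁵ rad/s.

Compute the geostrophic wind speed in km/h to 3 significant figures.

Coriolis parameter at 33°N:
f = 2Ω sin φ = 2 × 7.29×10⁻⁵ × sin 33° = 7.94×10⁻⁵ s⁻¹
Height gradient: |∂Z/∂n| = 120 m / 633000 m = 1.90×10⁻⁴
On a pressure surface, geostrophic balance gives V_g = (g/f)|∂Z/∂n|:
V_g = 9.81 × 1.90×10⁻⁴ / 7.94×10⁻⁵ = 23.4 m/s
Converting: 23.4 m/s × 3.6 = 84.3 km/h

84.3 km/h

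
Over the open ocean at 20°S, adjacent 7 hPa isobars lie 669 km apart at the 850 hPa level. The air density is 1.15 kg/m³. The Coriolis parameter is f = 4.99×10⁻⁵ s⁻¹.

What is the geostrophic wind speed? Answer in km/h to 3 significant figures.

65.6 km/h

Pressure gradient: |∂P/∂n| = 700 Pa / 669000 m = 1.05×10⁻³ Pa/m
Geostrophic balance (pressure-gradient force = Coriolis force):
V_g = (1/(fρ)) |∂P/∂n| = 1.05×10⁻³ / (4.99×10⁻⁵ × 1.15) = 18.2 m/s
Converting: 18.2 m/s × 3.6 = 65.6 km/h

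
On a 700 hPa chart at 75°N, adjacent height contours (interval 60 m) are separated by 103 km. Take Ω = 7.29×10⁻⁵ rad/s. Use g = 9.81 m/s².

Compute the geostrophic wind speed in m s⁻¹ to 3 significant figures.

Coriolis parameter at 75°N:
f = 2Ω sin φ = 2 × 7.29×10⁻⁵ × sin 75° = 1.41×10⁻⁴ s⁻¹
Height gradient: |∂Z/∂n| = 60 m / 103000 m = 5.83×10⁻⁴
On a pressure surface, geostrophic balance gives V_g = (g/f)|∂Z/∂n|:
V_g = 9.81 × 5.83×10⁻⁴ / 1.41×10⁻⁴ = 40.6 m/s

40.6 m s⁻¹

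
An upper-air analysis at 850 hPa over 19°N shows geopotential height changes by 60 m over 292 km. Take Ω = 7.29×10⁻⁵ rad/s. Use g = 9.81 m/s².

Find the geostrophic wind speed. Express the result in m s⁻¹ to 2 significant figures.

42 m s⁻¹

Coriolis parameter at 19°N:
f = 2Ω sin φ = 2 × 7.29×10⁻⁵ × sin 19° = 4.75×10⁻⁵ s⁻¹
Height gradient: |∂Z/∂n| = 60 m / 292000 m = 2.05×10⁻⁴
On a pressure surface, geostrophic balance gives V_g = (g/f)|∂Z/∂n|:
V_g = 9.81 × 2.05×10⁻⁴ / 4.75×10⁻⁵ = 42.5 m/s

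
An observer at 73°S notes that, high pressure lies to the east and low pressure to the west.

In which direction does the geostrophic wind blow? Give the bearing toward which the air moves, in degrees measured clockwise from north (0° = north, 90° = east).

The pressure-gradient force points toward the west (bearing 270°).
Geostrophic balance: in the Southern Hemisphere the Coriolis force deflects motion to the left, so the geostrophic wind blows 90° to the left of the pressure-gradient force (low pressure on the right).
Rotating 270° by 90° counterclockwise gives 180° — the wind blows toward the south.

180°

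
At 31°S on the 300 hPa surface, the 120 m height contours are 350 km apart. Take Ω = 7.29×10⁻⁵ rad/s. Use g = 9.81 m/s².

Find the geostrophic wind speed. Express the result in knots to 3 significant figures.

87.1 knots

Coriolis parameter at 31°S:
f = 2Ω sin φ = 2 × 7.29×10⁻⁵ × sin 31° = 7.51×10⁻⁵ s⁻¹
Height gradient: |∂Z/∂n| = 120 m / 350000 m = 3.43×10⁻⁴
On a pressure surface, geostrophic balance gives V_g = (g/f)|∂Z/∂n|:
V_g = 9.81 × 3.43×10⁻⁴ / 7.51×10⁻⁵ = 44.8 m/s
Converting: 44.8 m/s × 1.944 = 87.1 knots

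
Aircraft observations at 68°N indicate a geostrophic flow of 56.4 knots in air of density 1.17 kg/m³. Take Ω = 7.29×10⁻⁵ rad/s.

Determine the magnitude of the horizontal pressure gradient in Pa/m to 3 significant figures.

Coriolis parameter at 68°N:
f = 2Ω sin φ = 2 × 7.29×10⁻⁵ × sin 68° = 1.35×10⁻⁴ s⁻¹
Wind speed in SI: 56.4 knots = 29.0 m/s
Geostrophic balance rearranged: |∂P/∂n| = f ρ V_g
|∂P/∂n| = 1.35×10⁻⁴ × 1.17 × 29.0 = 4.59×10⁻³ Pa/m

4.59×10⁻³ Pa/m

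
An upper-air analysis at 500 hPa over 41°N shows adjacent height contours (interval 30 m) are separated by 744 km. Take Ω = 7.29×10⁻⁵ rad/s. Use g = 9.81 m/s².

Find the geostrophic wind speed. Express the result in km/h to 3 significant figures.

Coriolis parameter at 41°N:
f = 2Ω sin φ = 2 × 7.29×10⁻⁵ × sin 41° = 9.57×10⁻⁵ s⁻¹
Height gradient: |∂Z/∂n| = 30 m / 744000 m = 4.03×10⁻⁵
On a pressure surface, geostrophic balance gives V_g = (g/f)|∂Z/∂n|:
V_g = 9.81 × 4.03×10⁻⁵ / 9.57×10⁻⁵ = 4.14 m/s
Converting: 4.14 m/s × 3.6 = 14.9 km/h

14.9 km/h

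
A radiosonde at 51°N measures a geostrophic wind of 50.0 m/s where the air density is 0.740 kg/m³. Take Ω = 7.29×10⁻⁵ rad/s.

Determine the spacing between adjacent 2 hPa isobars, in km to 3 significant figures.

47.7 km

Coriolis parameter at 51°N:
f = 2Ω sin φ = 2 × 7.29×10⁻⁵ × sin 51° = 1.13×10⁻⁴ s⁻¹
Geostrophic balance rearranged: |∂P/∂n| = f ρ V_g
|∂P/∂n| = 1.13×10⁻⁴ × 0.740 × 50.0 = 4.19×10⁻³ Pa/m
Isobar spacing: Δn = ΔP/|∂P/∂n| = 200 Pa / 4.19×10⁻³ Pa/m = 47705 m ≈ 47.7 km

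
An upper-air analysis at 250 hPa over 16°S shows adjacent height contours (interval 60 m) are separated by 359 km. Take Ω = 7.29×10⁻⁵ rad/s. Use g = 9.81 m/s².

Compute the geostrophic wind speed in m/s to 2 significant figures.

Coriolis parameter at 16°S:
f = 2Ω sin φ = 2 × 7.29×10⁻⁵ × sin 16° = 4.02×10⁻⁵ s⁻¹
Height gradient: |∂Z/∂n| = 60 m / 359000 m = 1.67×10⁻⁴
On a pressure surface, geostrophic balance gives V_g = (g/f)|∂Z/∂n|:
V_g = 9.81 × 1.67×10⁻⁴ / 4.02×10⁻⁵ = 40.8 m/s

41 m/s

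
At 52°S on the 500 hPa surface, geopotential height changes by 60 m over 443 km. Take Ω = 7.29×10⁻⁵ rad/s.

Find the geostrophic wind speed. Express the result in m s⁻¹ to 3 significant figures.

11.6 m s⁻¹

Coriolis parameter at 52°S:
f = 2Ω sin φ = 2 × 7.29×10⁻⁵ × sin 52° = 1.15×10⁻⁴ s⁻¹
Height gradient: |∂Z/∂n| = 60 m / 443000 m = 1.35×10⁻⁴
On a pressure surface, geostrophic balance gives V_g = (g/f)|∂Z/∂n|:
V_g = 9.81 × 1.35×10⁻⁴ / 1.15×10⁻⁴ = 11.6 m/s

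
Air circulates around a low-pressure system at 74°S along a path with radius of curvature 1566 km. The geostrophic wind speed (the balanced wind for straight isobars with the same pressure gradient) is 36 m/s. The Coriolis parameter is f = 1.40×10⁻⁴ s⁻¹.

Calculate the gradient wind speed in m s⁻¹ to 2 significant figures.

Around a low, centrifugal force acts outward with Coriolis, so pressure-gradient force balances both:
(1/ρ)|∂P/∂n| = fV + V²/R  →  V² + fR·V − fR·V_g = 0
With fR = 1.40×10⁻⁴ × 1566×10³ m = 219 m/s:
V = [−fR + √((fR)² + 4 fR V_g)]/2 = [−219 + √(219² + 4×219×36)]/2 = 31.5 m/s
Subgeostrophic (V < V_g = 36 m/s), as expected around a low.

31 m s⁻¹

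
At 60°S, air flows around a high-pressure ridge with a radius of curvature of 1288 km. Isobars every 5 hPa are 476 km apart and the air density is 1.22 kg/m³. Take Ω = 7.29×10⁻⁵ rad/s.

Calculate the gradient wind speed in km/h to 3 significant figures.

Coriolis parameter at 60°S:
f = 2Ω sin φ = 2 × 7.29×10⁻⁵ × sin 60° = 1.26×10⁻⁴ s⁻¹
Pressure gradient: |∂P/∂n| = 500 Pa / 476000 m = 1.05×10⁻³ Pa/m
Geostrophic speed: V_g = |∂P/∂n|/(fρ) = 1.05×10⁻³/(1.26×10⁻⁴ × 1.22) = 6.82 m/s
Around a high, pressure-gradient force acts outward with centrifugal, so Coriolis balances both:
fV = (1/ρ)|∂P/∂n| + V²/R  →  V² − fR·V + fR·V_g = 0
With fR = 1.26×10⁻⁴ × 1288×10³ m = 163 m/s:
V = [fR − √((fR)² − 4 fR V_g)]/2 = [163 − √(163² − 4×163×6.82)]/2 = 7.13 m/s
Supergeostrophic (V > V_g = 6.82 m/s), as expected around a high.
Converting: 7.13 m/s × 3.6 = 25.7 km/h

25.7 km/h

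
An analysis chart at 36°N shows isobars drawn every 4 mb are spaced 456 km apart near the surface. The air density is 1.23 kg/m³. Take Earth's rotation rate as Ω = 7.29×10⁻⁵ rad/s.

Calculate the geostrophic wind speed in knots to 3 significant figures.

16.2 knots

Coriolis parameter at 36°N:
f = 2Ω sin φ = 2 × 7.29×10⁻⁵ × sin 36° = 8.57×10⁻⁵ s⁻¹
Pressure gradient: |∂P/∂n| = 400 Pa / 456000 m = 8.77×10⁻⁴ Pa/m
Geostrophic balance (pressure-gradient force = Coriolis force):
V_g = (1/(fρ)) |∂P/∂n| = 8.77×10⁻⁴ / (8.57×10⁻⁵ × 1.23) = 8.32 m/s
Converting: 8.32 m/s × 1.944 = 16.2 knots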